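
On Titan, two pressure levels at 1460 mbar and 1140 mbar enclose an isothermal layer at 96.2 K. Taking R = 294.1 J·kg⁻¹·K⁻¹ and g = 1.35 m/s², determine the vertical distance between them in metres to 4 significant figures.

Hypsometric equation: Δz = (R T̄/g) ln(P₁/P₂).
R T̄/g = 294.1 × 96.2 / 1.35 = 20957 m.
ln(1460/1140) = ln(1.2807) = 0.24741.
Δz = 20957 × 0.24741 = 5185.0 m.

Δz ≈ 5185 m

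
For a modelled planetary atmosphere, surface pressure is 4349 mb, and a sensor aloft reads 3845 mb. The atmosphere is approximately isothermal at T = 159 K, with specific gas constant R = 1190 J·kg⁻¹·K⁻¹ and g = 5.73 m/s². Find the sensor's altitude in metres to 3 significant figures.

Scale height: H = RT/g = 1190 × 159 / 5.73 = 33021 m.
Invert the barometric formula: z = H ln(P₀/P).
P₀/P = 4349/3845 = 1.1311; ln(1.1311) = 0.12319.
z = 33021 × 0.12319 = 4067.9 m.

z ≈ 4070 m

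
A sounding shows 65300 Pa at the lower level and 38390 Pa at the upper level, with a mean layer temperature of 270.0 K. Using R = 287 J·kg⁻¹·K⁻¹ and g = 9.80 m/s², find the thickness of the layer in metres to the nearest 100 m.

Hypsometric equation: Δz = (R T̄/g) ln(P₁/P₂).
R T̄/g = 287 × 270.0 / 9.80 = 7907.1 m.
ln(65300/38390) = ln(1.7010) = 0.53122.
Δz = 7907.1 × 0.53122 = 4200.4 m.

Δz ≈ 4200 m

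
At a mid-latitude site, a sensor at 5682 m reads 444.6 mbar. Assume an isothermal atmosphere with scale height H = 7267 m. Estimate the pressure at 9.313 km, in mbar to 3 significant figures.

Between two levels, P₂ = P₁ exp(−Δz/H) with Δz = z₂ − z₁.
Δz = 9313.0 − 5682.0 = 3631.0 m; Δz/H = 3631.0/7267.0 = 0.49966.
P₂ = 444.6 × exp(−0.49966) = 444.6 × 0.60674 = 269.76 mbar.

P ≈ 270 mbar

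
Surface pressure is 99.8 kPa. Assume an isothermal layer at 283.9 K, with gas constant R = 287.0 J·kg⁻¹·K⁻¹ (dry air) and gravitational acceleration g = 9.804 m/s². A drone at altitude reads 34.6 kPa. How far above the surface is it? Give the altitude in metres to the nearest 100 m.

Scale height: H = RT/g = 287.0 × 283.9 / 9.804 = 8310.8 m.
Invert the barometric formula: z = H ln(P₀/P).
P₀/P = 99.8/34.6 = 2.8844; ln(2.8844) = 1.0593.
z = 8310.8 × 1.0593 = 8803.6 m.

z ≈ 8800 m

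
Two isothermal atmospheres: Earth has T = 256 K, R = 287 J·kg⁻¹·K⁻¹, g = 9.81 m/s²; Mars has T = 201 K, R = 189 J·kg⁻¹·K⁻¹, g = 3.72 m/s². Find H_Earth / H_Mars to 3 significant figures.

H_Earth/H_Mars ≈ 0.733

H = RT/g for each body.
H_Earth = 287 × 256 / 9.81 = 7489.5 m.
H_Mars = 189 × 201 / 3.72 = 10212 m.
H_Earth/H_Mars = 7489.5/10212 = 0.73340.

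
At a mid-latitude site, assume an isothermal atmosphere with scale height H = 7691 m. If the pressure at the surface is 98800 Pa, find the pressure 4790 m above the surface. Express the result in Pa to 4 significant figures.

Barometric formula: P = P₀ exp(−z/H).
z/H = 4790.0/7691.0 = 0.62281; exp(−0.62281) = 0.53643.
P = 98800 × 0.53643 = 52999 Pa.

P ≈ 53000 Pa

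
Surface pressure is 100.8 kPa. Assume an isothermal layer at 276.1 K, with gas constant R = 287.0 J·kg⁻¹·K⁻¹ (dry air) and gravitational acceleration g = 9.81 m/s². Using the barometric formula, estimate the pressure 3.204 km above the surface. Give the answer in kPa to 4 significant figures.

P ≈ 67.79 kPa

Scale height: H = RT/g = 287.0 × 276.1 / 9.81 = 8077.5 m.
Barometric formula: P = P₀ exp(−z/H).
z/H = 3204.0/8077.5 = 0.39666; exp(−0.39666) = 0.67256.
P = 100.8 × 0.67256 = 67.794 kPa.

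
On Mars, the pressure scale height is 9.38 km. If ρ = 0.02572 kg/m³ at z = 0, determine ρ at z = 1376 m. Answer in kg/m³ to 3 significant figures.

ρ ≈ 0.0222 kg/m³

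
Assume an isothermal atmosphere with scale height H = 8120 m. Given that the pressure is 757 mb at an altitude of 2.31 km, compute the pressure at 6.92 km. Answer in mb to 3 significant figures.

Between two levels, P₂ = P₁ exp(−Δz/H) with Δz = z₂ − z₁.
Δz = 6920.0 − 2310.0 = 4610.0 m; Δz/H = 4610.0/8120.0 = 0.56773.
P₂ = 757 × exp(−0.56773) = 757 × 0.56681 = 429.08 mb.

P ≈ 429 mb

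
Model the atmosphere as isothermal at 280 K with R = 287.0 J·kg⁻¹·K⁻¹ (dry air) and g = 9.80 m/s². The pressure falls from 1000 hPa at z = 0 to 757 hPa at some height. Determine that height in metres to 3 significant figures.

Scale height: H = RT/g = 287.0 × 280 / 9.80 = 8200.0 m.
Invert the barometric formula: z = H ln(P₀/P).
P₀/P = 1000/757 = 1.3210; ln(1.3210) = 0.27839.
z = 8200.0 × 0.27839 = 2282.8 m.

z ≈ 2280 m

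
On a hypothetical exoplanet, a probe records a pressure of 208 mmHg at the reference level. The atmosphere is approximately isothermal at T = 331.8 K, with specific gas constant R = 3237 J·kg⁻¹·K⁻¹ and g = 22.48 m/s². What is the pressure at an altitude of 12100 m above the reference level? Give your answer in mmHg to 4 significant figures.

Scale height: H = RT/g = 3237 × 331.8 / 22.48 = 47777 m.
Barometric formula: P = P₀ exp(−z/H).
z/H = 12100/47777 = 0.25326; exp(−0.25326) = 0.77627.
P = 208 × 0.77627 = 161.46 mmHg.

P ≈ 161.5 mmHg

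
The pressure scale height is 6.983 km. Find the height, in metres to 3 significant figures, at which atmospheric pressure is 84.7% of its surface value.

z ≈ 1160 m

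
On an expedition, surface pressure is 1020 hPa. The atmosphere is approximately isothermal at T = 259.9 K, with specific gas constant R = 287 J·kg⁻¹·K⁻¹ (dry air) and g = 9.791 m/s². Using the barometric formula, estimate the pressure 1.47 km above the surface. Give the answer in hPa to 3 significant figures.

Scale height: H = RT/g = 287 × 259.9 / 9.791 = 7618.4 m.
Barometric formula: P = P₀ exp(−z/H).
z/H = 1470.0/7618.4 = 0.19295; exp(−0.19295) = 0.82452.
P = 1020 × 0.82452 = 841.01 hPa.

P ≈ 841 hPa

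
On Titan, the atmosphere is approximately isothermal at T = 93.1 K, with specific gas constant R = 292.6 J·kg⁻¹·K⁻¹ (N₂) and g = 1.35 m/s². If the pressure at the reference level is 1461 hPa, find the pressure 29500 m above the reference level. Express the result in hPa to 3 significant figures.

P ≈ 339 hPa

Scale height: H = RT/g = 292.6 × 93.1 / 1.35 = 20179 m.
Barometric formula: P = P₀ exp(−z/H).
z/H = 29500/20179 = 1.4619; exp(−1.4619) = 0.23180.
P = 1461 × 0.23180 = 338.66 hPa.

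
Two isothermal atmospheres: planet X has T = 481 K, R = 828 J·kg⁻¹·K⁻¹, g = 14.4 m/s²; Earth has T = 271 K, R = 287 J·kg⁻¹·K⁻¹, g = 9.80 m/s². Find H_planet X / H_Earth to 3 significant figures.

H = RT/g for each body.
H_planet X = 828 × 481 / 14.4 = 27658 m.
H_Earth = 287 × 271 / 9.80 = 7936.4 m.
H_planet X/H_Earth = 27658/7936.4 = 3.4850.

H_planet X/H_Earth ≈ 3.48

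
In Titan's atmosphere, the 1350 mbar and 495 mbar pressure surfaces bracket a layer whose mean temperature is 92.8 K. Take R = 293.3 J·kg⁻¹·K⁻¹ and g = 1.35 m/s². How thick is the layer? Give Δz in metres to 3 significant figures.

Δz ≈ 20200 m

Hypsometric equation: Δz = (R T̄/g) ln(P₁/P₂).
R T̄/g = 293.3 × 92.8 / 1.35 = 20162 m.
ln(1350/495) = ln(2.7273) = 1.0033.
Δz = 20162 × 1.0033 = 20229 m.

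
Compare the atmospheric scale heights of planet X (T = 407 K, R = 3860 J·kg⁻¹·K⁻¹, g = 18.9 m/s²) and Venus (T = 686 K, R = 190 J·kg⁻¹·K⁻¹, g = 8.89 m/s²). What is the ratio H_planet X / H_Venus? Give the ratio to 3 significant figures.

H = RT/g for each body.
H_planet X = 3860 × 407 / 18.9 = 83123 m.
H_Venus = 190 × 686 / 8.89 = 14661 m.
H_planet X/H_Venus = 83123/14661 = 5.6697.

H_planet X/H_Venus ≈ 5.67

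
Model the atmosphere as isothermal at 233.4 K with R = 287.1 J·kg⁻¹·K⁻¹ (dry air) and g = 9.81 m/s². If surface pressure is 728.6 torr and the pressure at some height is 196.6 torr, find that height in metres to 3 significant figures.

z ≈ 8950 m

Scale height: H = RT/g = 287.1 × 233.4 / 9.81 = 6830.7 m.
Invert the barometric formula: z = H ln(P₀/P).
P₀/P = 728.6/196.6 = 3.7060; ln(3.7060) = 1.3100.
z = 6830.7 × 1.3100 = 8948.2 m.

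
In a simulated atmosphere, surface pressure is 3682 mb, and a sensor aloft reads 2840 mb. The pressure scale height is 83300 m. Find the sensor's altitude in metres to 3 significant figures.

z ≈ 21600 m

Invert the barometric formula: z = H ln(P₀/P).
P₀/P = 3682/2840 = 1.2965; ln(1.2965) = 0.25967.
z = 83300 × 0.25967 = 21631 m.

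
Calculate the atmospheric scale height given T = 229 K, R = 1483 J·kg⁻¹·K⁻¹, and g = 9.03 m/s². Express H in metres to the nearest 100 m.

The scale height of an isothermal atmosphere is H = RT/g.
H = 1483 × 229 / 9.03 = 339610/9.03 = 37609 m.

H ≈ 37600 m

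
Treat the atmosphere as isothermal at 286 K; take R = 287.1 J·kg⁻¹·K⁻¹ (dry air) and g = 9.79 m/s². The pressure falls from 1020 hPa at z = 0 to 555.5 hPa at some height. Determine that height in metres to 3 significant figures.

z ≈ 5100 m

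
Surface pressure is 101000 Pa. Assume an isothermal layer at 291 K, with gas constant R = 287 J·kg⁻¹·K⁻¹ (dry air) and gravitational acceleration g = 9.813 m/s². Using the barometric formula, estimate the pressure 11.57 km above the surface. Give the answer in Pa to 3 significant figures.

Scale height: H = RT/g = 287 × 291 / 9.813 = 8510.9 m.
Barometric formula: P = P₀ exp(−z/H).
z/H = 11570/8510.9 = 1.3594; exp(−1.3594) = 0.25681.
P = 101000 × 0.25681 = 25938 Pa.

P ≈ 25900 Pa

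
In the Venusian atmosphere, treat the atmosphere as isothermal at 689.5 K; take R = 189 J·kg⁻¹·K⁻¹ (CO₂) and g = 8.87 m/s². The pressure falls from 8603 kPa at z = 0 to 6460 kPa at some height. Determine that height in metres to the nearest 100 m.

z ≈ 4200 m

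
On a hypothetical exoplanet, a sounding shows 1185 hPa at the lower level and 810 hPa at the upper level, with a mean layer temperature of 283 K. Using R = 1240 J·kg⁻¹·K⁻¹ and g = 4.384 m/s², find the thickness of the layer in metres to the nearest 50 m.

Δz ≈ 30450 m

Hypsometric equation: Δz = (R T̄/g) ln(P₁/P₂).
R T̄/g = 1240 × 283 / 4.384 = 80046 m.
ln(1185/810) = ln(1.4630) = 0.38049.
Δz = 80046 × 0.38049 = 30457 m.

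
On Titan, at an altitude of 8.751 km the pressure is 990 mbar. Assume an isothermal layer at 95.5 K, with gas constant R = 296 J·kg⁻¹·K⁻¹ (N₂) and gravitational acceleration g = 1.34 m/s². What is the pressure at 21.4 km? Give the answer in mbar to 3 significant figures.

Scale height: H = RT/g = 296 × 95.5 / 1.34 = 21096 m.
Between two levels, P₂ = P₁ exp(−Δz/H) with Δz = z₂ − z₁.
Δz = 21400 − 8751.0 = 12649 m; Δz/H = 12649/21096 = 0.59959.
P₂ = 990 × exp(−0.59959) = 990 × 0.54904 = 543.55 mbar.

P ≈ 544 mbar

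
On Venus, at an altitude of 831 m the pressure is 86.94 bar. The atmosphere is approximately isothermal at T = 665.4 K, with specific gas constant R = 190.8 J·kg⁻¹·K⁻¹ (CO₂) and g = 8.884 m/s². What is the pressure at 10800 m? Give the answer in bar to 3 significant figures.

Scale height: H = RT/g = 190.8 × 665.4 / 8.884 = 14291 m.
Between two levels, P₂ = P₁ exp(−Δz/H) with Δz = z₂ − z₁.
Δz = 10800 − 831.00 = 9969.0 m; Δz/H = 9969.0/14291 = 0.69757.
P₂ = 86.94 × exp(−0.69757) = 86.94 × 0.49779 = 43.278 bar.

P ≈ 43.3 bar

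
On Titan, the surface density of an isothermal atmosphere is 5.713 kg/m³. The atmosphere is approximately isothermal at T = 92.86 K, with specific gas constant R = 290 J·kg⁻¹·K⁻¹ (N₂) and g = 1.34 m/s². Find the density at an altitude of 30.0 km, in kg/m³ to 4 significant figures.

Scale height: H = RT/g = 290 × 92.86 / 1.34 = 20097 m.
In an isothermal atmosphere, density decays like pressure: ρ = ρ₀ exp(−z/H).
z/H = 30000/20097 = 1.4928; exp(−1.4928) = 0.22474.
ρ = 5.713 × 0.22474 = 1.2839 kg/m³.

ρ ≈ 1.284 kg/m³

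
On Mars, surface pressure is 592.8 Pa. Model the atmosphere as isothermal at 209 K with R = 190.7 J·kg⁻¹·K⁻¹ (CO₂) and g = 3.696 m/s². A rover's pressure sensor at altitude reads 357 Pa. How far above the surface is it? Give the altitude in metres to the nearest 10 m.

z ≈ 5470 m

Scale height: H = RT/g = 190.7 × 209 / 3.696 = 10784 m.
Invert the barometric formula: z = H ln(P₀/P).
P₀/P = 592.8/357 = 1.6605; ln(1.6605) = 0.50712.
z = 10784 × 0.50712 = 5468.8 m.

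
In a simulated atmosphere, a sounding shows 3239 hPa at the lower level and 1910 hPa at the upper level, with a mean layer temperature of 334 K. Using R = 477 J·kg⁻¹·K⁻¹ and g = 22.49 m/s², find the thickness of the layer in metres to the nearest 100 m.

Δz ≈ 3700 m

Hypsometric equation: Δz = (R T̄/g) ln(P₁/P₂).
R T̄/g = 477 × 334 / 22.49 = 7083.9 m.
ln(3239/1910) = ln(1.6958) = 0.52815.
Δz = 7083.9 × 0.52815 = 3741.4 m.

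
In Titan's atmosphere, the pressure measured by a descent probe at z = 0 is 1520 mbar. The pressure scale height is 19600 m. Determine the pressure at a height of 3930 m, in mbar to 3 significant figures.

P ≈ 1240 mbar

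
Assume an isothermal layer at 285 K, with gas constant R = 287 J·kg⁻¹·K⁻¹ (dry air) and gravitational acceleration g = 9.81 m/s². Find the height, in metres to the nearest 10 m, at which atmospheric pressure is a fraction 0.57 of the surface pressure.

Scale height: H = RT/g = 287 × 285 / 9.81 = 8337.9 m.
Set P/P₀ = exp(−z/H) = 0.57, so z = −H ln(0.57).
−ln(0.57) = 0.56212; z = 8337.9 × 0.56212 = 4686.9 m.

z ≈ 4690 m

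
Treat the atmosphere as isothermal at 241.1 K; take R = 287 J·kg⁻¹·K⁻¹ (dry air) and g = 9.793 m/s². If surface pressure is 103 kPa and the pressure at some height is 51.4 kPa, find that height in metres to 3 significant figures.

z ≈ 4910 m

Scale height: H = RT/g = 287 × 241.1 / 9.793 = 7065.8 m.
Invert the barometric formula: z = H ln(P₀/P).
P₀/P = 103/51.4 = 2.0039; ln(2.0039) = 0.69510.
z = 7065.8 × 0.69510 = 4911.4 m.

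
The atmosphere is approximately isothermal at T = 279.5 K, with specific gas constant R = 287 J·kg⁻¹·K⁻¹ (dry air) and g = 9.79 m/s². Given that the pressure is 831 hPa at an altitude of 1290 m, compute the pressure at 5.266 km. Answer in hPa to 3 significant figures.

P ≈ 512 hPa

Scale height: H = RT/g = 287 × 279.5 / 9.79 = 8193.7 m.
Between two levels, P₂ = P₁ exp(−Δz/H) with Δz = z₂ − z₁.
Δz = 5266.0 − 1290.0 = 3976.0 m; Δz/H = 3976.0/8193.7 = 0.48525.
P₂ = 831 × exp(−0.48525) = 831 × 0.61554 = 511.51 hPa.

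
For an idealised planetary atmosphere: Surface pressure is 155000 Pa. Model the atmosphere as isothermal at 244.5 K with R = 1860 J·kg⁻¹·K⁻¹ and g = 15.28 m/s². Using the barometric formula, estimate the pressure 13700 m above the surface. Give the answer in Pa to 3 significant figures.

Scale height: H = RT/g = 1860 × 244.5 / 15.28 = 29762 m.
Barometric formula: P = P₀ exp(−z/H).
z/H = 13700/29762 = 0.46032; exp(−0.46032) = 0.63108.
P = 155000 × 0.63108 = 97817 Pa.

P ≈ 97800 Pa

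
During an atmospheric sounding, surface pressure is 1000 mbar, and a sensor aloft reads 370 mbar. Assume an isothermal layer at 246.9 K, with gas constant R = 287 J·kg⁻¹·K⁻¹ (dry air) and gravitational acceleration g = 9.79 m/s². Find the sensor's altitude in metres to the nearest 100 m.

Scale height: H = RT/g = 287 × 246.9 / 9.79 = 7238.0 m.
Invert the barometric formula: z = H ln(P₀/P).
P₀/P = 1000/370 = 2.7027; ln(2.7027) = 0.99425.
z = 7238.0 × 0.99425 = 7196.4 m.

z ≈ 7200 m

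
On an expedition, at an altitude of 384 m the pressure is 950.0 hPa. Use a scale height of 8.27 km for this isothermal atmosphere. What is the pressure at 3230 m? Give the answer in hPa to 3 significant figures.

Between two levels, P₂ = P₁ exp(−Δz/H) with Δz = z₂ − z₁.
Δz = 3230.0 − 384.00 = 2846.0 m; Δz/H = 2846.0/8270.0 = 0.34414.
P₂ = 950.0 × exp(−0.34414) = 950.0 × 0.70883 = 673.39 hPa.

P ≈ 673 hPa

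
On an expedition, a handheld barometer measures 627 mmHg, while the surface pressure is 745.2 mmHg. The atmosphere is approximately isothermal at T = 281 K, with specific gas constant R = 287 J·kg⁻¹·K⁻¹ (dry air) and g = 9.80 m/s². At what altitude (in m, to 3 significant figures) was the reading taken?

z ≈ 1420 m

Scale height: H = RT/g = 287 × 281 / 9.80 = 8229.3 m.
Invert the barometric formula: z = H ln(P₀/P).
P₀/P = 745.2/627 = 1.1885; ln(1.1885) = 0.17269.
z = 8229.3 × 0.17269 = 1421.1 m.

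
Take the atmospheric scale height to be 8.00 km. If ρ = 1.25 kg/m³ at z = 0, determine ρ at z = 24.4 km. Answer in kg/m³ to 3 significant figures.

ρ ≈ 0.0592 kg/m³

In an isothermal atmosphere, density decays like pressure: ρ = ρ₀ exp(−z/H).
z/H = 24400/8000.0 = 3.0500; exp(−3.0500) = 0.047359.
ρ = 1.25 × 0.047359 = 0.059199 kg/m³.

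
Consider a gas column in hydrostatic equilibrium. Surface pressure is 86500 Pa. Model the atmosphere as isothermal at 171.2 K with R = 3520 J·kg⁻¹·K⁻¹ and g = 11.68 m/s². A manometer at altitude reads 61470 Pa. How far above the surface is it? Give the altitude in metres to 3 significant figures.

z ≈ 17600 m

Scale height: H = RT/g = 3520 × 171.2 / 11.68 = 51595 m.
Invert the barometric formula: z = H ln(P₀/P).
P₀/P = 86500/61470 = 1.4072; ln(1.4072) = 0.34160.
z = 51595 × 0.34160 = 17625 m.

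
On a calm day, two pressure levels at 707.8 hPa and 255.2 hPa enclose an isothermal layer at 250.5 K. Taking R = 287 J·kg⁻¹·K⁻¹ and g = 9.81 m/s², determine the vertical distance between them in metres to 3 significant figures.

Hypsometric equation: Δz = (R T̄/g) ln(P₁/P₂).
R T̄/g = 287 × 250.5 / 9.81 = 7328.6 m.
ln(707.8/255.2) = ln(2.7735) = 1.0201.
Δz = 7328.6 × 1.0201 = 7475.9 m.

Δz ≈ 7480 m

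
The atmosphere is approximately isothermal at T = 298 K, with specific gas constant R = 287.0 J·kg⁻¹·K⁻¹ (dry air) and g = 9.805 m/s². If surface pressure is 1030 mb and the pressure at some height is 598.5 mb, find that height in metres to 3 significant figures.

Scale height: H = RT/g = 287.0 × 298 / 9.805 = 8722.7 m.
Invert the barometric formula: z = H ln(P₀/P).
P₀/P = 1030/598.5 = 1.7210; ln(1.7210) = 0.54291.
z = 8722.7 × 0.54291 = 4735.6 m.

z ≈ 4740 m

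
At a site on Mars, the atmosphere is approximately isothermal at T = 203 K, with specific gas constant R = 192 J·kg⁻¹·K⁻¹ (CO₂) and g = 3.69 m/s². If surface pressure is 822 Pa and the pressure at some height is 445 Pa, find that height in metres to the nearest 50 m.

z ≈ 6500 m

Scale height: H = RT/g = 192 × 203 / 3.69 = 10563 m.
Invert the barometric formula: z = H ln(P₀/P).
P₀/P = 822/445 = 1.8472; ln(1.8472) = 0.61367.
z = 10563 × 0.61367 = 6482.2 m.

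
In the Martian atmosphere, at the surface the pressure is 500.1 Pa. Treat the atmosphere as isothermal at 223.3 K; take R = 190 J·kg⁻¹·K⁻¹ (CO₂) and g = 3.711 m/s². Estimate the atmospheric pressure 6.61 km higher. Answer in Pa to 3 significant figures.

Scale height: H = RT/g = 190 × 223.3 / 3.711 = 11433 m.
Barometric formula: P = P₀ exp(−z/H).
z/H = 6610.0/11433 = 0.57815; exp(−0.57815) = 0.56094.
P = 500.1 × 0.56094 = 280.53 Pa.

P ≈ 281 Pa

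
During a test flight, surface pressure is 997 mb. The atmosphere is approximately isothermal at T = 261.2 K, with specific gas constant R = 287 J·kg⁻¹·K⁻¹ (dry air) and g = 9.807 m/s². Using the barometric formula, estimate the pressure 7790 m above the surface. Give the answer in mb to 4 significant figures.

Scale height: H = RT/g = 287 × 261.2 / 9.807 = 7644.0 m.
Barometric formula: P = P₀ exp(−z/H).
z/H = 7790.0/7644.0 = 1.0191; exp(−1.0191) = 0.36092.
P = 997 × 0.36092 = 359.84 mb.

P ≈ 359.8 mb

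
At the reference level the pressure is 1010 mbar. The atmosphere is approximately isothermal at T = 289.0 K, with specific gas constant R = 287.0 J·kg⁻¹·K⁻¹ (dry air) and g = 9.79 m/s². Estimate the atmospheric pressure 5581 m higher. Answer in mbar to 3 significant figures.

P ≈ 523 mbar

Scale height: H = RT/g = 287.0 × 289.0 / 9.79 = 8472.2 m.
Barometric formula: P = P₀ exp(−z/H).
z/H = 5581.0/8472.2 = 0.65874; exp(−0.65874) = 0.51750.
P = 1010 × 0.51750 = 522.67 mbar.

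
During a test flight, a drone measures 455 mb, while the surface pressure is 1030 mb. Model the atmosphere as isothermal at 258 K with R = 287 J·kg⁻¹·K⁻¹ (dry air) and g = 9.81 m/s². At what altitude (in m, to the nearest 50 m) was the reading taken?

z ≈ 6150 m

Scale height: H = RT/g = 287 × 258 / 9.81 = 7548.0 m.
Invert the barometric formula: z = H ln(P₀/P).
P₀/P = 1030/455 = 2.2637; ln(2.2637) = 0.81700.
z = 7548.0 × 0.81700 = 6166.7 m.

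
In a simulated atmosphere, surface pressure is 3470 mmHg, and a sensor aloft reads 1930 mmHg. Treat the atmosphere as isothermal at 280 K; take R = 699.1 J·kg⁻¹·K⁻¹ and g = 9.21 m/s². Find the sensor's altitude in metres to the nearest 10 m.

z ≈ 12470 m

Scale height: H = RT/g = 699.1 × 280 / 9.21 = 21254 m.
Invert the barometric formula: z = H ln(P₀/P).
P₀/P = 3470/1930 = 1.7979; ln(1.7979) = 0.58662.
z = 21254 × 0.58662 = 12468 m.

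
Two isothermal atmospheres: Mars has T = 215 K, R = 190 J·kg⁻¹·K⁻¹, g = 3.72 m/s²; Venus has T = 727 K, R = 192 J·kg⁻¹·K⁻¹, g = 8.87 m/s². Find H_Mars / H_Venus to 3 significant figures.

H_Mars/H_Venus ≈ 0.698

H = RT/g for each body.
H_Mars = 190 × 215 / 3.72 = 10981 m.
H_Venus = 192 × 727 / 8.87 = 15737 m.
H_Mars/H_Venus = 10981/15737 = 0.69778.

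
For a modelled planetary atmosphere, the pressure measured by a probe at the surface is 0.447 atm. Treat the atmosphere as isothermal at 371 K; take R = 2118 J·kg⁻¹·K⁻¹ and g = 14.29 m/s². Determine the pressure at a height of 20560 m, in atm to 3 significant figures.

Scale height: H = RT/g = 2118 × 371 / 14.29 = 54988 m.
Barometric formula: P = P₀ exp(−z/H).
z/H = 20560/54988 = 0.37390; exp(−0.37390) = 0.68805.
P = 0.447 × 0.68805 = 0.30756 atm.

P ≈ 0.308 atm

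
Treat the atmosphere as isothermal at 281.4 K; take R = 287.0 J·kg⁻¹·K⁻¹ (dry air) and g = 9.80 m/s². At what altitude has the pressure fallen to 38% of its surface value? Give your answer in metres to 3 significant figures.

z ≈ 7970 m

Scale height: H = RT/g = 287.0 × 281.4 / 9.80 = 8241.0 m.
Set P/P₀ = exp(−z/H) = 0.38, so z = −H ln(0.38).
−ln(0.38) = 0.96758; z = 8241.0 × 0.96758 = 7973.8 m.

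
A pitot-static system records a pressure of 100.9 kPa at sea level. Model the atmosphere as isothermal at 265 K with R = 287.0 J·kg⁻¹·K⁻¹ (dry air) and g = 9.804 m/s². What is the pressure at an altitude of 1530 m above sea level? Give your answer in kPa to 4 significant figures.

P ≈ 82.84 kPa

Scale height: H = RT/g = 287.0 × 265 / 9.804 = 7757.5 m.
Barometric formula: P = P₀ exp(−z/H).
z/H = 1530.0/7757.5 = 0.19723; exp(−0.19723) = 0.82100.
P = 100.9 × 0.82100 = 82.839 kPa.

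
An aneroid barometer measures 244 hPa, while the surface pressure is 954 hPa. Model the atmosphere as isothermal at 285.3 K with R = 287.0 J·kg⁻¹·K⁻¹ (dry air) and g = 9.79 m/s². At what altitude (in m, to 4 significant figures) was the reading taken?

Scale height: H = RT/g = 287.0 × 285.3 / 9.79 = 8363.7 m.
Invert the barometric formula: z = H ln(P₀/P).
P₀/P = 954/244 = 3.9098; ln(3.9098) = 1.3635.
z = 8363.7 × 1.3635 = 11404 m.

z ≈ 11400 m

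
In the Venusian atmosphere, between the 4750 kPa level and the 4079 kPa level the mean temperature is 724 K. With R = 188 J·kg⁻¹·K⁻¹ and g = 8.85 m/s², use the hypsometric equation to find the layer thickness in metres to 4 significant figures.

Δz ≈ 2342 m

Hypsometric equation: Δz = (R T̄/g) ln(P₁/P₂).
R T̄/g = 188 × 724 / 8.85 = 15380 m.
ln(4750/4079) = ln(1.1645) = 0.15229.
Δz = 15380 × 0.15229 = 2342.2 m.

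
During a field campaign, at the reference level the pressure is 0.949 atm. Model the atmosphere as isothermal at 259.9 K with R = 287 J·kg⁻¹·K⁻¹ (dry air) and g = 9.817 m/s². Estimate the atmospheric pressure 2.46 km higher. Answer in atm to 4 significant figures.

Scale height: H = RT/g = 287 × 259.9 / 9.817 = 7598.2 m.
Barometric formula: P = P₀ exp(−z/H).
z/H = 2460.0/7598.2 = 0.32376; exp(−0.32376) = 0.72342.
P = 0.949 × 0.72342 = 0.68653 atm.

P ≈ 0.6865 atm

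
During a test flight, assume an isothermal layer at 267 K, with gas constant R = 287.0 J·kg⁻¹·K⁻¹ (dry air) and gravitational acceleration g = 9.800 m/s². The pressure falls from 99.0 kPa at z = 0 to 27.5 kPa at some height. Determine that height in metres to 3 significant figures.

z ≈ 10000 m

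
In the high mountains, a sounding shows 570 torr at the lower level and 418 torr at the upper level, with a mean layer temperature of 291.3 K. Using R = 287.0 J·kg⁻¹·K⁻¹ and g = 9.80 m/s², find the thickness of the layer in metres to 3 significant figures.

Δz ≈ 2650 m

Hypsometric equation: Δz = (R T̄/g) ln(P₁/P₂).
R T̄/g = 287.0 × 291.3 / 9.80 = 8530.9 m.
ln(570/418) = ln(1.3636) = 0.31013.
Δz = 8530.9 × 0.31013 = 2645.7 m.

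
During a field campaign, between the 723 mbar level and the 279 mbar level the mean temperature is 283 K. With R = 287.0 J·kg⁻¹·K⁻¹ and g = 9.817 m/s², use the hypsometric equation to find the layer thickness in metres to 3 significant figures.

Δz ≈ 7880 m

Hypsometric equation: Δz = (R T̄/g) ln(P₁/P₂).
R T̄/g = 287.0 × 283 / 9.817 = 8273.5 m.
ln(723/279) = ln(2.5914) = 0.95220.
Δz = 8273.5 × 0.95220 = 7878.0 m.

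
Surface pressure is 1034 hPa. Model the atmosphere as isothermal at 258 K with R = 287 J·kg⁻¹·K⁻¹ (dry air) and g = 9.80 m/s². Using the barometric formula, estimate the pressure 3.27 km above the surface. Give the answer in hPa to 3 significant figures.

P ≈ 671 hPa

Scale height: H = RT/g = 287 × 258 / 9.80 = 7555.7 m.
Barometric formula: P = P₀ exp(−z/H).
z/H = 3270.0/7555.7 = 0.43279; exp(−0.43279) = 0.64870.
P = 1034 × 0.64870 = 670.76 hPa.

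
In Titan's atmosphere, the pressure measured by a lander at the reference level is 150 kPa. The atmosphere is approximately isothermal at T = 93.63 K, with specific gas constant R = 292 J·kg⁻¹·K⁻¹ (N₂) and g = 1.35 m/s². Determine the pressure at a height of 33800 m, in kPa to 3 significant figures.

P ≈ 28.3 kPa

Scale height: H = RT/g = 292 × 93.63 / 1.35 = 20252 m.
Barometric formula: P = P₀ exp(−z/H).
z/H = 33800/20252 = 1.6690; exp(−1.6690) = 0.18844.
P = 150 × 0.18844 = 28.266 kPa.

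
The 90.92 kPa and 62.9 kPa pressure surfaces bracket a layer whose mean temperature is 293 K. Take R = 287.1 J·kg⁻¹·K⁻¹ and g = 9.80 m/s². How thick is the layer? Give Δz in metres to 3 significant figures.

Hypsometric equation: Δz = (R T̄/g) ln(P₁/P₂).
R T̄/g = 287.1 × 293 / 9.80 = 8583.7 m.
ln(90.92/62.9) = ln(1.4455) = 0.36846.
Δz = 8583.7 × 0.36846 = 3162.8 m.

Δz ≈ 3160 m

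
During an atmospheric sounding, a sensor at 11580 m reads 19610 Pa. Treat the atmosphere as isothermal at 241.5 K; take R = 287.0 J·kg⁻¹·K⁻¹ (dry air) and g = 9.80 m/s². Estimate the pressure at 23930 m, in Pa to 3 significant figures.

Scale height: H = RT/g = 287.0 × 241.5 / 9.80 = 7072.5 m.
Between two levels, P₂ = P₁ exp(−Δz/H) with Δz = z₂ − z₁.
Δz = 23930 − 11580 = 12350 m; Δz/H = 12350/7072.5 = 1.7462.
P₂ = 19610 × exp(−1.7462) = 19610 × 0.17444 = 3420.8 Pa.

P ≈ 3420 Pa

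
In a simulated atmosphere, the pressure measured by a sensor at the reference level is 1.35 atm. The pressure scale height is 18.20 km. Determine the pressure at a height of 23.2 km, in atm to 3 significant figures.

Barometric formula: P = P₀ exp(−z/H).
z/H = 23200/18200 = 1.2747; exp(−1.2747) = 0.27951.
P = 1.35 × 0.27951 = 0.37734 atm.

P ≈ 0.377 atm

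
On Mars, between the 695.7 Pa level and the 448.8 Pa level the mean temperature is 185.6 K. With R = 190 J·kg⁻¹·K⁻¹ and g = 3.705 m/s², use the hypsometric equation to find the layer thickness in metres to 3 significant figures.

Hypsometric equation: Δz = (R T̄/g) ln(P₁/P₂).
R T̄/g = 190 × 185.6 / 3.705 = 9517.9 m.
ln(695.7/448.8) = ln(1.5501) = 0.43832.
Δz = 9517.9 × 0.43832 = 4171.9 m.

Δz ≈ 4170 m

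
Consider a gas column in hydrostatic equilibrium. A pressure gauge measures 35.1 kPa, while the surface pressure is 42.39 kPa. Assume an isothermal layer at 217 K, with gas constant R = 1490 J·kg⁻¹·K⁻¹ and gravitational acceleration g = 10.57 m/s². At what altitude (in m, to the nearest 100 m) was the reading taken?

Scale height: H = RT/g = 1490 × 217 / 10.57 = 30589 m.
Invert the barometric formula: z = H ln(P₀/P).
P₀/P = 42.39/35.1 = 1.2077; ln(1.2077) = 0.18872.
z = 30589 × 0.18872 = 5772.8 m.

z ≈ 5800 m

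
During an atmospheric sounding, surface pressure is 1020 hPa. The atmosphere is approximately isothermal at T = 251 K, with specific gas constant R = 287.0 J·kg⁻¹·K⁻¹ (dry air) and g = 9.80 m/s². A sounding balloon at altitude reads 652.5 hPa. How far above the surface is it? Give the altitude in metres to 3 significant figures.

Scale height: H = RT/g = 287.0 × 251 / 9.80 = 7350.7 m.
Invert the barometric formula: z = H ln(P₀/P).
P₀/P = 1020/652.5 = 1.5632; ln(1.5632) = 0.44674.
z = 7350.7 × 0.44674 = 3283.9 m.

z ≈ 3280 m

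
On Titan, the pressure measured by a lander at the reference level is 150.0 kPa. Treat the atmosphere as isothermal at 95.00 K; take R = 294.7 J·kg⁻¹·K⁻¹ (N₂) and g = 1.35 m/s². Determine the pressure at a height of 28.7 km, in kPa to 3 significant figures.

P ≈ 37.6 kPa

Scale height: H = RT/g = 294.7 × 95.00 / 1.35 = 20738 m.
Barometric formula: P = P₀ exp(−z/H).
z/H = 28700/20738 = 1.3839; exp(−1.3839) = 0.25060.
P = 150.0 × 0.25060 = 37.590 kPa.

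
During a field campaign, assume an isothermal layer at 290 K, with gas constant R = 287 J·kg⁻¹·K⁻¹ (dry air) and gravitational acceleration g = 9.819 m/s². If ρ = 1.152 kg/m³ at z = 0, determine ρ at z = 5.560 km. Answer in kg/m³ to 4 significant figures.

ρ ≈ 0.5978 kg/m³

Scale height: H = RT/g = 287 × 290 / 9.819 = 8476.4 m.
In an isothermal atmosphere, density decays like pressure: ρ = ρ₀ exp(−z/H).
z/H = 5560.0/8476.4 = 0.65594; exp(−0.65594) = 0.51895.
ρ = 1.152 × 0.51895 = 0.59783 kg/m³.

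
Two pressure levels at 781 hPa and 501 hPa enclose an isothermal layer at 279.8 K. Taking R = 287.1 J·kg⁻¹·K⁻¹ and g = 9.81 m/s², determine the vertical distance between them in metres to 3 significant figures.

Hypsometric equation: Δz = (R T̄/g) ln(P₁/P₂).
R T̄/g = 287.1 × 279.8 / 9.81 = 8188.6 m.
ln(781/501) = ln(1.5589) = 0.44398.
Δz = 8188.6 × 0.44398 = 3635.6 m.

Δz ≈ 3640 m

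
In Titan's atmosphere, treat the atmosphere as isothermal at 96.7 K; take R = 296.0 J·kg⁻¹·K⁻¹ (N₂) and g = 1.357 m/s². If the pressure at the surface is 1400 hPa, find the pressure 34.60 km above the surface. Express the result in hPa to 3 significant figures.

Scale height: H = RT/g = 296.0 × 96.7 / 1.357 = 21093 m.
Barometric formula: P = P₀ exp(−z/H).
z/H = 34600/21093 = 1.6404; exp(−1.6404) = 0.19390.
P = 1400 × 0.19390 = 271.46 hPa.

P ≈ 271 hPa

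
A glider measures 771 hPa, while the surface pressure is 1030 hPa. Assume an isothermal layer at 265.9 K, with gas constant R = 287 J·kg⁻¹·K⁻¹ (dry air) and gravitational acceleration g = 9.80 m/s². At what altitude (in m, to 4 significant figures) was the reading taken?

z ≈ 2255 m

Scale height: H = RT/g = 287 × 265.9 / 9.80 = 7787.1 m.
Invert the barometric formula: z = H ln(P₀/P).
P₀/P = 1030/771 = 1.3359; ln(1.3359) = 0.28961.
z = 7787.1 × 0.28961 = 2255.2 m.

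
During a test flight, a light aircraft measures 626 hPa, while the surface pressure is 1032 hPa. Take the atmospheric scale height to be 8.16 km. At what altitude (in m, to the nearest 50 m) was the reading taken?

z ≈ 4100 m

Invert the barometric formula: z = H ln(P₀/P).
P₀/P = 1032/626 = 1.6486; ln(1.6486) = 0.49993.
z = 8160.0 × 0.49993 = 4079.4 m.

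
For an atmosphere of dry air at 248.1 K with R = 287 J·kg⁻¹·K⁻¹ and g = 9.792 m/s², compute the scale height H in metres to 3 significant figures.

H ≈ 7270 m

The scale height of an isothermal atmosphere is H = RT/g.
H = 287 × 248.1 / 9.792 = 71205/9.792 = 7271.8 m.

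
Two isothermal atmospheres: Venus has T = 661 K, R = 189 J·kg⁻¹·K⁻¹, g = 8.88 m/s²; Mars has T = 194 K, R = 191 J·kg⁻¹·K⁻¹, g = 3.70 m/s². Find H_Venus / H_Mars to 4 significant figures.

H_Venus/H_Mars ≈ 1.405

H = RT/g for each body.
H_Venus = 189 × 661 / 8.88 = 14069 m.
H_Mars = 191 × 194 / 3.70 = 10015 m.
H_Venus/H_Mars = 14069/10015 = 1.4048.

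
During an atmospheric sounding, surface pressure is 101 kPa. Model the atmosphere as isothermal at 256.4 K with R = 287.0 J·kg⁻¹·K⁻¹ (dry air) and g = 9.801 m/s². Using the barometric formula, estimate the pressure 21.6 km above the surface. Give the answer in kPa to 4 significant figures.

P ≈ 5.687 kPa

Scale height: H = RT/g = 287.0 × 256.4 / 9.801 = 7508.1 m.
Barometric formula: P = P₀ exp(−z/H).
z/H = 21600/7508.1 = 2.8769; exp(−2.8769) = 0.056309.
P = 101 × 0.056309 = 5.6872 kPa.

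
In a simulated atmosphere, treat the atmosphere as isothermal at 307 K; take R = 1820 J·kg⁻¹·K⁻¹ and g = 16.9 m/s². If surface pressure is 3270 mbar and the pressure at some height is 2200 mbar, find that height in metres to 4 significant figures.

Scale height: H = RT/g = 1820 × 307 / 16.9 = 33062 m.
Invert the barometric formula: z = H ln(P₀/P).
P₀/P = 3270/2200 = 1.4864; ln(1.4864) = 0.39636.
z = 33062 × 0.39636 = 13104 m.

z ≈ 13100 m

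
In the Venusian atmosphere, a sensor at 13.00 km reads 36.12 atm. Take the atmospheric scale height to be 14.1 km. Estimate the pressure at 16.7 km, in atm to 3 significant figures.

Between two levels, P₂ = P₁ exp(−Δz/H) with Δz = z₂ − z₁.
Δz = 16700 − 13000 = 3700.0 m; Δz/H = 3700.0/14100 = 0.26241.
P₂ = 36.12 × exp(−0.26241) = 36.12 × 0.76920 = 27.784 atm.

P ≈ 27.8 atm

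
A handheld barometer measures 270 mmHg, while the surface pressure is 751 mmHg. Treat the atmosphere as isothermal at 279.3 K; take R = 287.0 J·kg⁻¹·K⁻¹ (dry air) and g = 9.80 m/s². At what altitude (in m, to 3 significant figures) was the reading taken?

Scale height: H = RT/g = 287.0 × 279.3 / 9.80 = 8179.5 m.
Invert the barometric formula: z = H ln(P₀/P).
P₀/P = 751/270 = 2.7815; ln(2.7815) = 1.0230.
z = 8179.5 × 1.0230 = 8367.6 m.

z ≈ 8370 m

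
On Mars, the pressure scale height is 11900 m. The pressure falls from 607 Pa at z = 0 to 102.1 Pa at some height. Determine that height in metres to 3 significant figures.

Invert the barometric formula: z = H ln(P₀/P).
P₀/P = 607/102.1 = 5.9452; ln(5.9452) = 1.7826.
z = 11900 × 1.7826 = 21213 m.

z ≈ 21200 m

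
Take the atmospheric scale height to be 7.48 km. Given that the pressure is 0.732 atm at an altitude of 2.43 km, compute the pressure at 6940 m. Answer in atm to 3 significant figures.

Between two levels, P₂ = P₁ exp(−Δz/H) with Δz = z₂ − z₁.
Δz = 6940.0 − 2430.0 = 4510.0 m; Δz/H = 4510.0/7480.0 = 0.60294.
P₂ = 0.732 × exp(−0.60294) = 0.732 × 0.54720 = 0.40055 atm.

P ≈ 0.401 atm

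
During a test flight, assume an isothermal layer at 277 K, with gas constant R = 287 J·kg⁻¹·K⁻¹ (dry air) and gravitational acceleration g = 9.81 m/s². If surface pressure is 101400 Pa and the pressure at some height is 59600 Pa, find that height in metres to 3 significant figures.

Scale height: H = RT/g = 287 × 277 / 9.81 = 8103.9 m.
Invert the barometric formula: z = H ln(P₀/P).
P₀/P = 101400/59600 = 1.7013; ln(1.7013) = 0.53139.
z = 8103.9 × 0.53139 = 4306.3 m.

z ≈ 4310 m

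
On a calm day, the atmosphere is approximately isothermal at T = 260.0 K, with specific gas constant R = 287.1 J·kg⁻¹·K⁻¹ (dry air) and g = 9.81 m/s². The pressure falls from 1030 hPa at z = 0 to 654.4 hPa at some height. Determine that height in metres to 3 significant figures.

Scale height: H = RT/g = 287.1 × 260.0 / 9.81 = 7609.2 m.
Invert the barometric formula: z = H ln(P₀/P).
P₀/P = 1030/654.4 = 1.5740; ln(1.5740) = 0.45362.
z = 7609.2 × 0.45362 = 3451.7 m.

z ≈ 3450 m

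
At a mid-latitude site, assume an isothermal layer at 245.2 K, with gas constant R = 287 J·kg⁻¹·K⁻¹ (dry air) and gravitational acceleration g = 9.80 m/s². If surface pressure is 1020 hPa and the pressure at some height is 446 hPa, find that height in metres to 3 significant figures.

z ≈ 5940 m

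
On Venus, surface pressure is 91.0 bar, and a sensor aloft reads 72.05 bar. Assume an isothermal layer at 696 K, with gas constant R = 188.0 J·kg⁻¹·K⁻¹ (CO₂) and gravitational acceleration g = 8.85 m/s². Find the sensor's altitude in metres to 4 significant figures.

Scale height: H = RT/g = 188.0 × 696 / 8.85 = 14785 m.
Invert the barometric formula: z = H ln(P₀/P).
P₀/P = 91.0/72.05 = 1.2630; ln(1.2630) = 0.23349.
z = 14785 × 0.23349 = 3452.1 m.

z ≈ 3452 m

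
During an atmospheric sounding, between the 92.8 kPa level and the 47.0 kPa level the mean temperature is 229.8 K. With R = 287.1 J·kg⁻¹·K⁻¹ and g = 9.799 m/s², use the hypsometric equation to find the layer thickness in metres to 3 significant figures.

Hypsometric equation: Δz = (R T̄/g) ln(P₁/P₂).
R T̄/g = 287.1 × 229.8 / 9.799 = 6732.9 m.
ln(92.8/47.0) = ln(1.9745) = 0.68032.
Δz = 6732.9 × 0.68032 = 4580.5 m.

Δz ≈ 4580 m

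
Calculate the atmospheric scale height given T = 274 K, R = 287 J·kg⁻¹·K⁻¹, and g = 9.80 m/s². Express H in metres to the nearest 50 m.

The scale height of an isothermal atmosphere is H = RT/g.
H = 287 × 274 / 9.80 = 78638/9.80 = 8024.3 m.

H ≈ 8000 m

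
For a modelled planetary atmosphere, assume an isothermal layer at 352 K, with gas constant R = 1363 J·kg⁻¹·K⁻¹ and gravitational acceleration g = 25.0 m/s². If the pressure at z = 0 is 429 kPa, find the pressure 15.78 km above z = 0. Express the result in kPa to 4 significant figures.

Scale height: H = RT/g = 1363 × 352 / 25.0 = 19191 m.
Barometric formula: P = P₀ exp(−z/H).
z/H = 15780/19191 = 0.82226; exp(−0.82226) = 0.43944.
P = 429 × 0.43944 = 188.52 kPa.

P ≈ 188.5 kPa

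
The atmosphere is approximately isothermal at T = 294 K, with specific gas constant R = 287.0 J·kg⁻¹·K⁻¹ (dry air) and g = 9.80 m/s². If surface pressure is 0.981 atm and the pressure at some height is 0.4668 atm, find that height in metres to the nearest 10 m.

z ≈ 6390 m

Scale height: H = RT/g = 287.0 × 294 / 9.80 = 8610.0 m.
Invert the barometric formula: z = H ln(P₀/P).
P₀/P = 0.981/0.4668 = 2.1015; ln(2.1015) = 0.74265.
z = 8610.0 × 0.74265 = 6394.2 m.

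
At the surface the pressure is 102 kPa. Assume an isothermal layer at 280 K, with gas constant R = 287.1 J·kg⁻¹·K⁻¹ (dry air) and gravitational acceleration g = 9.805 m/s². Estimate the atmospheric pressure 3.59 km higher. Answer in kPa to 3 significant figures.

Scale height: H = RT/g = 287.1 × 280 / 9.805 = 8198.7 m.
Barometric formula: P = P₀ exp(−z/H).
z/H = 3590.0/8198.7 = 0.43787; exp(−0.43787) = 0.64541.
P = 102 × 0.64541 = 65.832 kPa.

P ≈ 65.8 kPa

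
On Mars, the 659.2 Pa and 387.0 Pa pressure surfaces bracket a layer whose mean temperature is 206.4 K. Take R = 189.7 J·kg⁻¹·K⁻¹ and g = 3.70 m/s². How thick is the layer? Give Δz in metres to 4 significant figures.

Δz ≈ 5636 m

Hypsometric equation: Δz = (R T̄/g) ln(P₁/P₂).
R T̄/g = 189.7 × 206.4 / 3.70 = 10582 m.
ln(659.2/387.0) = ln(1.7034) = 0.53263.
Δz = 10582 × 0.53263 = 5636.3 m.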